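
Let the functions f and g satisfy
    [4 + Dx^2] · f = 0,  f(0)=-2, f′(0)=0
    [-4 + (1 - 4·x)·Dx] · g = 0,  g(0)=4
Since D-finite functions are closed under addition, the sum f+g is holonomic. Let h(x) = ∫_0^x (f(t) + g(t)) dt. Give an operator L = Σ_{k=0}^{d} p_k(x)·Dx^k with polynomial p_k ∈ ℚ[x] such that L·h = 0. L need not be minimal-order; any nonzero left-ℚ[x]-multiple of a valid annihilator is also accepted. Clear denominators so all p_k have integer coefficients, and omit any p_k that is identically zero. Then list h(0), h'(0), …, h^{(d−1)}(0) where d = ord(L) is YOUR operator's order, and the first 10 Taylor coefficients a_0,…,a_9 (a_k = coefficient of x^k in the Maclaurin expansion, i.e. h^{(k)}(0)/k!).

L = (-400 + 128·x - 256·x^2)·Dx + (36 - 176·x + 192·x^2 - 256·x^3)·Dx^2 + (-100 + 32·x - 64·x^2)·Dx^3 + (9 - 44·x + 48·x^2 - 64·x^3)·Dx^4  (order 4).
h: a_k = 0, 2, 8, 68/3, 64, 3068/15, 2048/3, 737288/315, 8192, 82575356/2835, …
ICs: h(0) = 0, h′(0) = 2, h′′(0) = 16, h′′′(0) = 136.

f: a_k = -2, 0, 4, 0, -4/3, 0, 8/45, 0, -4/315, 0, …
g: a_k = 4, 16, 64, 256, 1024, 4096, 16384, 65536, 262144, 1048576, …
f+g: L₀ = lclm(L_f,L_g), ord ≤ 2+1.
h=∫₀ˣh₀: take L = L₀·Dx.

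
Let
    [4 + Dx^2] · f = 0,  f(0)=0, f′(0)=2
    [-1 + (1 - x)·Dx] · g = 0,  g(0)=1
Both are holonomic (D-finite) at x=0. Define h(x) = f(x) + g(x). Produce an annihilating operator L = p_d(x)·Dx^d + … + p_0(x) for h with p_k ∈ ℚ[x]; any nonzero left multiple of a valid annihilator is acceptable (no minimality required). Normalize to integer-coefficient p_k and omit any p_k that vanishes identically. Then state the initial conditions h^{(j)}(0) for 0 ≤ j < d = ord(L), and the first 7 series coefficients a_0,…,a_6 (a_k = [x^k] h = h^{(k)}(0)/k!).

f: a_k = 0, 2, 0, -4/3, 0, 4/15, 0, …
g: a_k = 1, 1, 1, 1, 1, 1, 1, …
Sum ⇒ L₀ = lclm(L_f,L_g) in ℚ(x)⟨Dx⟩.
L = (-20 + 16·x - 8·x^2) + (12 - 28·x + 24·x^2 - 8·x^3)·Dx + (-5 + 4·x - 2·x^2)·Dx^2 + (3 - 7·x + 6·x^2 - 2·x^3)·Dx^3  (order 3).
h: a_k = 1, 3, 1, -1/3, 1, 19/15, 1, …
ICs: h(0) = 1, h′(0) = 3, h′′(0) = 2.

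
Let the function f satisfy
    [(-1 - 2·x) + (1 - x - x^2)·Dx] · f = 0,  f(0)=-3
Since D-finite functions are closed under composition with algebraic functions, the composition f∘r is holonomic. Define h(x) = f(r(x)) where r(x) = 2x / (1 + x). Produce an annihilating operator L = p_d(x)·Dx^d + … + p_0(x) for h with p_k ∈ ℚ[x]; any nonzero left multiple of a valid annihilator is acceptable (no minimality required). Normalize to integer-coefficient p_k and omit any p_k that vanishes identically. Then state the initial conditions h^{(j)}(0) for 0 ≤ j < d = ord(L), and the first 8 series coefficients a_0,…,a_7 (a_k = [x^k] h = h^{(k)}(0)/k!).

f: a_k = -3, -3, -6, -9, -15, -24, -39, -63, …
L₀ from L_f via x↦r, Dx↦r'^{-1}Dx.
L = (2 + 10·x) + (-1 - x + 5·x^2 + 5·x^3)·Dx  (order 1).
h: a_k = -3, -6, -18, -30, -90, -150, -450, -750, …
ICs: h(0) = -3.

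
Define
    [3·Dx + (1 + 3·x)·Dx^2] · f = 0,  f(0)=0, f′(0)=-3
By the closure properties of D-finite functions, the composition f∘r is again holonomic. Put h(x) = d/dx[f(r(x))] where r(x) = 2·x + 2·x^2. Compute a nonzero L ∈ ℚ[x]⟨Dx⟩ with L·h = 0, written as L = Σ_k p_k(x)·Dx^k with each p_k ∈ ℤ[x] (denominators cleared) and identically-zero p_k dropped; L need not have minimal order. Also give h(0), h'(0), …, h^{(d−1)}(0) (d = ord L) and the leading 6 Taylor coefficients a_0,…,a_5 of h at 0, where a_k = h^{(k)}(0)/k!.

L = (4 + 12·x + 12·x^2) + (1 + 8·x + 18·x^2 + 12·x^3)·Dx  (order 1).
h: a_k = -6, 24, -108, 504, -2376, 11232, …
ICs: h(0) = -6.

f: a_k = 0, -3, 9/2, -9, 81/4, -243/5, …
f∘r: x↦r, Dx↦Dx/r' in L_f ⇒ L₀.
Derive L from L₀ (diff closure).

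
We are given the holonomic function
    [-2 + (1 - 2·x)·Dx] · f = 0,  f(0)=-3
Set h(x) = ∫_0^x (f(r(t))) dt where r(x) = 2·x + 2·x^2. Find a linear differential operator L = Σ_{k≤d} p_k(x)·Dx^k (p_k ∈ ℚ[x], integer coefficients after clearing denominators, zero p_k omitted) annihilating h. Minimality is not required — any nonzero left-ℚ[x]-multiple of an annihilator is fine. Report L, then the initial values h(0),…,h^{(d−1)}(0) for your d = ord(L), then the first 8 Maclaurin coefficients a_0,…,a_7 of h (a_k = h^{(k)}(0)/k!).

f: a_k = -3, -6, -12, -24, -48, -96, -192, -384, …
L₀ from L_f via x↦r, Dx↦r'^{-1}Dx.
∫: right-multiply L₀ by Dx.
L = (4 + 8·x)·Dx + (-1 + 4·x + 4·x^2)·Dx^2  (order 2).
h: a_k = 0, -3, -6, -20, -72, -1392/5, -1120, -32448/7, …
ICs: h(0) = 0, h′(0) = -3.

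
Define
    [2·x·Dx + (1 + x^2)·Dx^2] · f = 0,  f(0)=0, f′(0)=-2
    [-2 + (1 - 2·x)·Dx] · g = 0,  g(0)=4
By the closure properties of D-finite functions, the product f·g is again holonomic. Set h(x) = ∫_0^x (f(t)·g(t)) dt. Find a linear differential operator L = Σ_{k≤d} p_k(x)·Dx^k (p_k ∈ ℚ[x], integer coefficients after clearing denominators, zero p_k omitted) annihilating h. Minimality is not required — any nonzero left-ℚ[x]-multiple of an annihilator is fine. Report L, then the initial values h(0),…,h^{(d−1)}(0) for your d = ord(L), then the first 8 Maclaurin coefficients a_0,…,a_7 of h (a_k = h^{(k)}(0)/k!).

L = 4·x·Dx + (4 - 2·x + 8·x^2)·Dx^2 + (-1 + 2·x - x^2 + 2·x^3)·Dx^3  (order 3).
h: a_k = 0, 0, -4, -16/3, -22/3, -176/15, -892/45, -3568/105, …
ICs: h(0) = 0, h′(0) = 0, h′′(0) = -8.

f: a_k = 0, -2, 0, 2/3, 0, -2/5, 0, 2/7, …
g: a_k = 4, 8, 16, 32, 64, 128, 256, 512, …
f·g: L₀ = L_f ⊗_s L_g, ord ≤ 2·1.
h=∫h₀ ⇒ L = L₀·Dx.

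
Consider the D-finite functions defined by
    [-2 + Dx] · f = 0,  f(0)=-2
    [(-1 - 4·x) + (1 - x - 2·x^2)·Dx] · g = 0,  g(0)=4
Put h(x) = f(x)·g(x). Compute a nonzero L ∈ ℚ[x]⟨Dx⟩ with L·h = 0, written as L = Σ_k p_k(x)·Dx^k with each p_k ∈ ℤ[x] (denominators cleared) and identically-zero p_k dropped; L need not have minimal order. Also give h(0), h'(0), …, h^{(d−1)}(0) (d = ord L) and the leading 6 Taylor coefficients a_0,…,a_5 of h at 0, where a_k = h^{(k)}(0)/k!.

L = (3 + 2·x - 4·x^2) + (-1 + x + 2·x^2)·Dx  (order 1).
h: a_k = -8, -24, -56, -344/3, -232, -6952/15, …
ICs: h(0) = -8.

f: a_k = -2, -4, -4, -8/3, -4/3, -8/15, …
g: a_k = 4, 4, 12, 20, 44, 84, …
Sym-product of L_f,L_g gives L₀ (≤ ord 1).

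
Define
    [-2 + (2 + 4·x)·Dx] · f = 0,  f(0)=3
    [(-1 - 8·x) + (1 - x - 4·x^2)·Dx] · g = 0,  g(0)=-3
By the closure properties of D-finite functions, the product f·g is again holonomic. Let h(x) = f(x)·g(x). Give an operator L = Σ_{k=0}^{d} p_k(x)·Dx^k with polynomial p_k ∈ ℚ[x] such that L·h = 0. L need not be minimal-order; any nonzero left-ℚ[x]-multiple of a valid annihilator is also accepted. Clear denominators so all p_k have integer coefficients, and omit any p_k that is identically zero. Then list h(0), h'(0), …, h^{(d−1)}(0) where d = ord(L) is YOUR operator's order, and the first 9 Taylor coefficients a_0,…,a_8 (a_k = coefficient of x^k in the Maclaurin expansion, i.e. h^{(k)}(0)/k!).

L = (2 + 9·x + 12·x^2) + (-1 - x + 6·x^2 + 8·x^3)·Dx  (order 1).
h: a_k = -9, -18, -99/2, -126, -2547/8, -3321/4, -33471/16, -10863/2, -1762443/128, …
ICs: h(0) = -9.

f: a_k = 3, 3, -3/2, 3/2, -15/8, 21/8, -63/16, 99/16, -1287/128, …
g: a_k = -3, -3, -15, -27, -87, -195, -543, -1323, -3495, …
Product ⇒ symmetric product L₀, ord ≤ 1.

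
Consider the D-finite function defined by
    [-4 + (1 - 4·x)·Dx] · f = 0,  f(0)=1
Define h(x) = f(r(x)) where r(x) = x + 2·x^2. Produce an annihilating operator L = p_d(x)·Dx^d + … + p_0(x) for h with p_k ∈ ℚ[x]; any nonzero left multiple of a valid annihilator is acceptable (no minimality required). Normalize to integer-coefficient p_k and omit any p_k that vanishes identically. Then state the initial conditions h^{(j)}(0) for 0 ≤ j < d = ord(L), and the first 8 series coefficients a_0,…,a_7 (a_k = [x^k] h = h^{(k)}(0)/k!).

f: a_k = 1, 4, 16, 64, 256, 1024, 4096, 16384, …
Substitute x→r, Dx→(1/r')Dx; clear ⇒ L₀.
L = (4 + 16·x) + (-1 + 4·x + 8·x^2)·Dx  (order 1).
h: a_k = 1, 4, 24, 128, 704, 3840, 20992, 114688, …
ICs: h(0) = 1.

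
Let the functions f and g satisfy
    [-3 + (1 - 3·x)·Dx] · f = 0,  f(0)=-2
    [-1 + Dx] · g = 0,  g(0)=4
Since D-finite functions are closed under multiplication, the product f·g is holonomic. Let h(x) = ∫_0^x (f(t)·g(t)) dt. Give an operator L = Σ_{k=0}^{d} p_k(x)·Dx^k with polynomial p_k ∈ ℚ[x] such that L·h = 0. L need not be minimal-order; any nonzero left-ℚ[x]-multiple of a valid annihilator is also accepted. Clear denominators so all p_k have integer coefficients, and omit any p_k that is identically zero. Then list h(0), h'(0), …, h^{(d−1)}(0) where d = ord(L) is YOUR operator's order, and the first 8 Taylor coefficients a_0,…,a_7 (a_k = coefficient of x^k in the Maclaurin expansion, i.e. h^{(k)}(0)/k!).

L = (4 - 3·x)·Dx + (-1 + 3·x)·Dx^2  (order 2).
h: a_k = 0, -8, -16, -100/3, -226/3, -2713/15, -20348/45, -104647/90, …
ICs: h(0) = 0, h′(0) = -8.

f: a_k = -2, -6, -18, -54, -162, -486, -1458, -4374, …
g: a_k = 4, 4, 2, 2/3, 1/6, 1/30, 1/180, 1/1260, …
L₀ := L_f ⊗_s L_g (sym. prod.), ord ≤ 1.
Integrate: L := L₀·Dx.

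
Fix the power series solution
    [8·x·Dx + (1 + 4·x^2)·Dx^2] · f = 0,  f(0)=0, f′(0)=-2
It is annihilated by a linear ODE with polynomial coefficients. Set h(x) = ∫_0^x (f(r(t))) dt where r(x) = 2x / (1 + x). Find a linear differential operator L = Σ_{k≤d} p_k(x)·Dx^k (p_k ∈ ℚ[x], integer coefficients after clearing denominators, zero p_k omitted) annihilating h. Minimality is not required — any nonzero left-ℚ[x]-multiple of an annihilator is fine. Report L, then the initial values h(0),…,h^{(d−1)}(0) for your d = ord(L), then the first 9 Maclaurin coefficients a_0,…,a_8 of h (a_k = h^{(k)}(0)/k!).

L = (2 + 34·x)·Dx^2 + (1 + 2·x + 17·x^2)·Dx^3  (order 3).
h: a_k = 0, 0, -2, 4/3, 13/3, -12, -202/15, 2444/21, -727/14, …
ICs: h(0) = 0, h′(0) = 0, h′′(0) = -4.

f: a_k = 0, -2, 0, 8/3, 0, -32/5, 0, 128/7, 0, …
f∘r: x↦r, Dx↦Dx/r' in L_f ⇒ L₀.
Integrate: L := L₀·Dx.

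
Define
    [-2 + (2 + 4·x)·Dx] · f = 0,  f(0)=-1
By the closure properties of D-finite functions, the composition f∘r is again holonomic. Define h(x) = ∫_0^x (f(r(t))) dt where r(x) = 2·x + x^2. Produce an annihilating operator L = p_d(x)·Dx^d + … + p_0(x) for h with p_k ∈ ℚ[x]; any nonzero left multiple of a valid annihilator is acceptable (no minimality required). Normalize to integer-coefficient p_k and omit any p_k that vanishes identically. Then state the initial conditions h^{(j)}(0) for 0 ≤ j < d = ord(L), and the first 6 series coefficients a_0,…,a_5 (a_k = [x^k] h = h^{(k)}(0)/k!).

f: a_k = -1, -1, 1/2, -1/2, 5/8, -7/8, …
Change of var in L_f (x↦r) gives L₀.
Integrate: L := L₀·Dx.
L = (-2 - 2·x)·Dx + (1 + 4·x + 2·x^2)·Dx^2  (order 2).
h: a_k = 0, -1, -1, 1/3, -1/2, 9/10, …
ICs: h(0) = 0, h′(0) = -1.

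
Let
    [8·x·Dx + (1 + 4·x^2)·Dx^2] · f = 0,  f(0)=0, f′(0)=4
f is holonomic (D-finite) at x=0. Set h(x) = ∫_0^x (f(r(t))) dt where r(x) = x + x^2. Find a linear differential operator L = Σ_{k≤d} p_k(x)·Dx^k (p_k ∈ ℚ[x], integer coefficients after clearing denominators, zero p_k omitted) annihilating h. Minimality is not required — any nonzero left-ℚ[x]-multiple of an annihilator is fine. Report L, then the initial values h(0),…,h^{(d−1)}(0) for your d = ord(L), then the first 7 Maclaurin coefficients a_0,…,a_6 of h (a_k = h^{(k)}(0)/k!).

f: a_k = 0, 4, 0, -16/3, 0, 64/5, 0, …
Change of var in L_f (x↦r) gives L₀.
∫: right-multiply L₀ by Dx.
L = (-2 + 8·x + 32·x^2 + 48·x^3 + 24·x^4)·Dx^2 + (1 + 2·x + 4·x^2 + 16·x^3 + 20·x^4 + 8·x^5)·Dx^3  (order 3).
h: a_k = 0, 0, 2, 4/3, -4/3, -16/5, -8/15, …
ICs: h(0) = 0, h′(0) = 0, h′′(0) = 4.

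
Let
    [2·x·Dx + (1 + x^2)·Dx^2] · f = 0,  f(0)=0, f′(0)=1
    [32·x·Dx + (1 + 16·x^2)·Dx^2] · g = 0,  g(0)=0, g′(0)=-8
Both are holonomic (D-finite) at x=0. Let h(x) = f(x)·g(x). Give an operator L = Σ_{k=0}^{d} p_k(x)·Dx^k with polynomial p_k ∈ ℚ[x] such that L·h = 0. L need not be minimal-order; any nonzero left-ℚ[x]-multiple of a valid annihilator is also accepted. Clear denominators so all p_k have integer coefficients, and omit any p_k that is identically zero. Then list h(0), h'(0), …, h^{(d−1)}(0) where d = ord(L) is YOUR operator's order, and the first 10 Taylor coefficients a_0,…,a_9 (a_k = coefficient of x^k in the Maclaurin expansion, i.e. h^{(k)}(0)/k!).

f: a_k = 0, 1, 0, -1/3, 0, 1/5, 0, -1/7, 0, 1/9, …
g: a_k = 0, -8, 0, 128/3, 0, -2048/5, 0, 32768/7, 0, -524288/9, …
L₀ := L_f ⊗_s L_g (sym. prod.), ord ≤ 4.
L = (-384·x - 10880·x^3 - 16384·x^5 + 34816·x^7 + 98304·x^9)·Dx + (-68 - 3916·x^2 - 19584·x^4 - 14336·x^6 + 121856·x^8 + 147456·x^10)·Dx^2 + (-136·x - 2632·x^3 - 6528·x^5 + 16448·x^7 + 69632·x^9 + 49152·x^11)·Dx^3 + (-1 - 34·x^2 - 305·x^4 + 4880·x^8 + 8704·x^10 + 4096·x^12)·Dx^4  (order 4).
h: a_k = 0, 0, -8, 0, 136/3, 0, -19144/45, 0, 506872/105, 0, …
ICs: h(0) = 0, h′(0) = 0, h′′(0) = -16, h′′′(0) = 0.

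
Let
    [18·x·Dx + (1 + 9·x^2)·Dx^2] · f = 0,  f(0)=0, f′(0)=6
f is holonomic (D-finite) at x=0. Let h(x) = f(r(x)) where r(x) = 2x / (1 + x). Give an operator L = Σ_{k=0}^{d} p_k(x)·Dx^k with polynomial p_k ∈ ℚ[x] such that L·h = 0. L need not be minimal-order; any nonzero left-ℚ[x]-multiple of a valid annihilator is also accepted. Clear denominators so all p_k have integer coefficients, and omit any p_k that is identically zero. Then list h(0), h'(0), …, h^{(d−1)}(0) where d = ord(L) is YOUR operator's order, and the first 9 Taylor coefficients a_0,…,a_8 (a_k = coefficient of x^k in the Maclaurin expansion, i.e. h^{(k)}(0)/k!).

f: a_k = 0, 6, 0, -18, 0, 486/5, 0, -4374/7, 0, …
h₀=f(r): pull back L_f along r ⇒ L₀.
L = (2 + 74·x)·Dx + (1 + 2·x + 37·x^2)·Dx^2  (order 2).
h: a_k = 0, 12, -12, -132, 420, 11292/5, -14124, -248316/7, 454020, …
ICs: h(0) = 0, h′(0) = 12.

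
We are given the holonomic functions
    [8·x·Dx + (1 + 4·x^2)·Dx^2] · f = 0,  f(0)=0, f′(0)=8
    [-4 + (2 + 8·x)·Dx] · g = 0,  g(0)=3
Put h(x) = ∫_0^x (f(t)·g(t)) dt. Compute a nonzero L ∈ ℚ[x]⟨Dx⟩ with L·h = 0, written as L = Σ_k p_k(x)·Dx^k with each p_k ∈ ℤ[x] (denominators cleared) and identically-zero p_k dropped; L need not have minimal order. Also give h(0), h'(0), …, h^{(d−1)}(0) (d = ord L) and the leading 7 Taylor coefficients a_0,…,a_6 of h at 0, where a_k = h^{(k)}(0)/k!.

L = (12 - 16·x - 16·x^2)·Dx + (-4 - 8·x + 48·x^2 + 64·x^3)·Dx^2 + (1 + 8·x + 20·x^2 + 32·x^3 + 64·x^4)·Dx^3  (order 3).
h: a_k = 0, 0, 12, 16, -20, 32/5, -248/15, …
ICs: h(0) = 0, h′(0) = 0, h′′(0) = 24.

f: a_k = 0, 8, 0, -32/3, 0, 128/5, 0, …
g: a_k = 3, 6, -6, 12, -30, 84, -252, …
f·g: L₀ = L_f ⊗_s L_g, ord ≤ 2·1.
∫: right-multiply L₀ by Dx.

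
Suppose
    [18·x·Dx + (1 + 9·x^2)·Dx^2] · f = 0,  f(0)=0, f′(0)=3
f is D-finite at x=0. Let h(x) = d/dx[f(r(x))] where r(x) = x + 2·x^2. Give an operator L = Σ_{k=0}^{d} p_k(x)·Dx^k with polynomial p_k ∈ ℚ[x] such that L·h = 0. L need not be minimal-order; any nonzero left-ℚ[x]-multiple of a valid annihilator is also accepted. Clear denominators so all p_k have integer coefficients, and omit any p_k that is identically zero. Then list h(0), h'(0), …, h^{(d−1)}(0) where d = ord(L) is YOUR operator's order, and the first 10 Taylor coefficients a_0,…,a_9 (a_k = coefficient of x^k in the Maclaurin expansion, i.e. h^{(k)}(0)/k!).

L = (-4 + 18·x + 144·x^2 + 432·x^3 + 432·x^4) + (1 + 4·x + 9·x^2 + 72·x^3 + 180·x^4 + 144·x^5)·Dx  (order 1).
h: a_k = 3, 12, -27, -216, -297, 2484, 11421, -3888, -181521, -465588, …
ICs: h(0) = 3.

f: a_k = 0, 3, 0, -9, 0, 243/5, 0, -2187/7, 0, 2187, …
f∘r: x↦r, Dx↦Dx/r' in L_f ⇒ L₀.
h=h₀': d/dx-closure on L₀ ⇒ L.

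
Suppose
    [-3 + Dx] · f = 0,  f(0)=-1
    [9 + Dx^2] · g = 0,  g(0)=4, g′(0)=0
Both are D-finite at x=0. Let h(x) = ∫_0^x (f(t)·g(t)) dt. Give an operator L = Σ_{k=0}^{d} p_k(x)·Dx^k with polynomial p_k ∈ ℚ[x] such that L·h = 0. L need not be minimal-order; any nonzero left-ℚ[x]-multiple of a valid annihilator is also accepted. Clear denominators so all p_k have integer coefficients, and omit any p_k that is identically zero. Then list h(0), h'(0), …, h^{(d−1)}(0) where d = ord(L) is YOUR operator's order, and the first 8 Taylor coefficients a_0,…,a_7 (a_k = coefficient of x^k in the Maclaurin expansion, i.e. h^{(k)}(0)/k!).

L = 18·Dx - 6·Dx^2 + Dx^3  (order 3).
h: a_k = 0, -4, -6, 0, 9, 54/5, 27/5, 0, …
ICs: h(0) = 0, h′(0) = -4, h′′(0) = -12.

f: a_k = -1, -3, -9/2, -9/2, -27/8, -81/40, -81/80, -243/560, …
g: a_k = 4, 0, -18, 0, 27/2, 0, -81/20, 0, …
L₀ := L_f ⊗_s L_g (sym. prod.), ord ≤ 2.
h=∫h₀ ⇒ L = L₀·Dx.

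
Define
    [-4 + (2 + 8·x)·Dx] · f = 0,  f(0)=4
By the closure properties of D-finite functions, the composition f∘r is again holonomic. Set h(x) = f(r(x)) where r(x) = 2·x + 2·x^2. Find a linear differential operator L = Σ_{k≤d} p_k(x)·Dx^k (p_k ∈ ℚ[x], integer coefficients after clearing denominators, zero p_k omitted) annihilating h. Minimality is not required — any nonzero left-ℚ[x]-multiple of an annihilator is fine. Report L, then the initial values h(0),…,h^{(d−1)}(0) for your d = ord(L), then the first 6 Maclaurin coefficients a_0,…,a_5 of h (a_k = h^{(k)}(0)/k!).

f: a_k = 4, 8, -8, 16, -40, 112, …
h₀=f(r): pull back L_f along r ⇒ L₀.
L = (-4 - 8·x) + (1 + 8·x + 8·x^2)·Dx  (order 1).
h: a_k = 4, 16, -16, 64, -288, 1408, …
ICs: h(0) = 4.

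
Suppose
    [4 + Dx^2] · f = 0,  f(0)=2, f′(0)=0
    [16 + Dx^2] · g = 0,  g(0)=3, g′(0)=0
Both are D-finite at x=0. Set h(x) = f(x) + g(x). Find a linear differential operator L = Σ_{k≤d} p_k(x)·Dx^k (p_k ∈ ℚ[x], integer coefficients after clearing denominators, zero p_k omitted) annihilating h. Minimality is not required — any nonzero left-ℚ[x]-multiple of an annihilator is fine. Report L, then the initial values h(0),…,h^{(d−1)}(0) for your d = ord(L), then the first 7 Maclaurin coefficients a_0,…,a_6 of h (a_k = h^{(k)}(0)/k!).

f: a_k = 2, 0, -4, 0, 4/3, 0, -8/45, …
g: a_k = 3, 0, -24, 0, 32, 0, -256/15, …
h₀=f+g: left-lcm gives L₀, ord ≤ 4.
L = 64 + 20·Dx^2 + Dx^4  (order 4).
h: a_k = 5, 0, -28, 0, 100/3, 0, -776/45, …
ICs: h(0) = 5, h′(0) = 0, h′′(0) = -56, h′′′(0) = 0.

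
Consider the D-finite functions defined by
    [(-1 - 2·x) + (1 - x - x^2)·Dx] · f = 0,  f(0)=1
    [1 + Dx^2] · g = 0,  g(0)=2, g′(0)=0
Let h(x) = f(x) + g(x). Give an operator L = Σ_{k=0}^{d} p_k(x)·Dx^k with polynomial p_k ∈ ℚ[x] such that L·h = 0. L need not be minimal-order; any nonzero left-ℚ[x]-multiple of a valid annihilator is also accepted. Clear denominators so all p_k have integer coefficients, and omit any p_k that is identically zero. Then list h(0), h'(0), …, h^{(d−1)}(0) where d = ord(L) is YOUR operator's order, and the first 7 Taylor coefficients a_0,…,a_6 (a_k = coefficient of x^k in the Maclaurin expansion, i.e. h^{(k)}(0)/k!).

L = (19 + 48·x + 31·x^2 + 24·x^3 + 5·x^4 + 2·x^5) + (-5 + x + 4·x^2 + 7·x^3 + 6·x^4 + 3·x^5 + x^6)·Dx + (19 + 48·x + 31·x^2 + 24·x^3 + 5·x^4 + 2·x^5)·Dx^2 + (-5 + x + 4·x^2 + 7·x^3 + 6·x^4 + 3·x^5 + x^6)·Dx^3  (order 3).
h: a_k = 3, 1, 1, 3, 61/12, 8, 4679/360, …
ICs: h(0) = 3, h′(0) = 1, h′′(0) = 2.

f: a_k = 1, 1, 2, 3, 5, 8, 13, …
g: a_k = 2, 0, -1, 0, 1/12, 0, -1/360, …
f+g: L₀ = lclm(L_f,L_g), ord ≤ 1+2.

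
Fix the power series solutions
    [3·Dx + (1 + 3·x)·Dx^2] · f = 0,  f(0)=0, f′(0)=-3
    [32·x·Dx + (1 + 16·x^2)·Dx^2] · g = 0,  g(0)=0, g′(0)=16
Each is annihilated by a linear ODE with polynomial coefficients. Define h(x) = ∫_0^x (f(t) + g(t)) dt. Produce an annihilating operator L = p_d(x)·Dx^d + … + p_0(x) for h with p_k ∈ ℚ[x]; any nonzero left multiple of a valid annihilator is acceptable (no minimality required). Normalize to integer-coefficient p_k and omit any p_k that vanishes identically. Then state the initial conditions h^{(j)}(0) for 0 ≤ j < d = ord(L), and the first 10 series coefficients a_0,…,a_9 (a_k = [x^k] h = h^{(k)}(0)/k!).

L = (-96 - 864·x + 4608·x^2 + 4608·x^3)·Dx^2 + (-50 - 192·x + 672·x^2 + 9216·x^3 + 9216·x^4)·Dx^3 + (-3 + 23·x + 96·x^2 + 512·x^3 + 2304·x^4 + 2304·x^5)·Dx^4  (order 4).
h: a_k = 0, 0, 13/2, 3/2, -283/12, 81/20, 3853/30, 243/14, -67723/56, 729/8, …
ICs: h(0) = 0, h′(0) = 0, h′′(0) = 13, h′′′(0) = 9.

f: a_k = 0, -3, 9/2, -9, 81/4, -243/5, 243/2, -2187/7, 6561/8, -2187, …
g: a_k = 0, 16, 0, -256/3, 0, 4096/5, 0, -65536/7, 0, 1048576/9, …
Sum ⇒ L₀ = lclm(L_f,L_g) in ℚ(x)⟨Dx⟩.
h=∫h₀ ⇒ L = L₀·Dx.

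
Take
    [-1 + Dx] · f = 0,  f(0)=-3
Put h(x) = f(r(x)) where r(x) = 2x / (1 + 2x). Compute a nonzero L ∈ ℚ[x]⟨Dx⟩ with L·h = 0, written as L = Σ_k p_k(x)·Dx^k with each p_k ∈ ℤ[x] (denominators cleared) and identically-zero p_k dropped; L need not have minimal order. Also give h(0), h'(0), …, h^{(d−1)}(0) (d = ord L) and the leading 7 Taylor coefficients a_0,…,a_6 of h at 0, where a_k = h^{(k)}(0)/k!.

f: a_k = -3, -3, -3/2, -1/2, -1/8, -1/40, -1/240, …
f∘r: x↦r, Dx↦Dx/r' in L_f ⇒ L₀.
L = -2 + (1 + 4·x + 4·x^2)·Dx  (order 1).
h: a_k = -3, -6, 6, -4, -2, 76/5, -604/15, …
ICs: h(0) = -3.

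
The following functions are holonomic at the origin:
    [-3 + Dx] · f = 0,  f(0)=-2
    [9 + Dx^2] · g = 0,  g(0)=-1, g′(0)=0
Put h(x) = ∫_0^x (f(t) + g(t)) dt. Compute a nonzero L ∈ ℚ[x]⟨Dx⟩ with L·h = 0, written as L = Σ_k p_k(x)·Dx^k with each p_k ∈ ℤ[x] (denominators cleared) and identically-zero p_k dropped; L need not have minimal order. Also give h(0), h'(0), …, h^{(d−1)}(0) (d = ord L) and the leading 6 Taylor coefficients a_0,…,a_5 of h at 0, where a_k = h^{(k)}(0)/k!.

f: a_k = -2, -6, -9, -9, -27/4, -81/20, …
g: a_k = -1, 0, 9/2, 0, -27/8, 0, …
h₀=f+g: left-lcm gives L₀, ord ≤ 3.
Integrate: L := L₀·Dx.
L = -27·Dx + 9·Dx^2 - 3·Dx^3 + Dx^4  (order 4).
h: a_k = 0, -3, -3, -3/2, -9/4, -81/40, …
ICs: h(0) = 0, h′(0) = -3, h′′(0) = -6, h′′′(0) = -9.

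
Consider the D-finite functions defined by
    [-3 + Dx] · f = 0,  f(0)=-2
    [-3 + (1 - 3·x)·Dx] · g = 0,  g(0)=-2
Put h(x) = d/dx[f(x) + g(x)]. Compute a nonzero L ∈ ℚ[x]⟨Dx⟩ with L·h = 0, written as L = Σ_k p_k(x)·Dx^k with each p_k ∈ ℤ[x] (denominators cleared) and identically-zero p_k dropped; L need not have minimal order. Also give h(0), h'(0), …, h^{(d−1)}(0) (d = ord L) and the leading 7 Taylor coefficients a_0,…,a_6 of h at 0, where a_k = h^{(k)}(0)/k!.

L = (36 + 54·x) + (-15 - 18·x + 27·x^2)·Dx + (1 - 9·x^2)·Dx^2  (order 2).
h: a_k = -12, -54, -189, -675, -9801/4, -175203/20, -1224963/40, …
ICs: h(0) = -12, h′(0) = -54.

f: a_k = -2, -6, -9, -9, -27/4, -81/20, -81/40, …
g: a_k = -2, -6, -18, -54, -162, -486, -1458, …
L₀ := lclm(L_f,L_g); ord L₀ ≤ 1+1.
h=h₀': d/dx-closure on L₀ ⇒ L.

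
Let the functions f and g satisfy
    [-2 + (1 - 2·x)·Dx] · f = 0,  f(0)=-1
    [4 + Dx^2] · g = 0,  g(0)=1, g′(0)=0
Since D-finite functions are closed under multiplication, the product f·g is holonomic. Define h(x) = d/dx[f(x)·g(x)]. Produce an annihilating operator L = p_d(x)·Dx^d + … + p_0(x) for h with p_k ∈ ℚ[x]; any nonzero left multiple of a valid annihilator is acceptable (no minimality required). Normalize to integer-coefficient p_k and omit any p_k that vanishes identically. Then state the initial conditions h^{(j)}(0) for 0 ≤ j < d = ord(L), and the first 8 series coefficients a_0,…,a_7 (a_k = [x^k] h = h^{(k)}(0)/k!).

f: a_k = -1, -2, -4, -8, -16, -32, -64, -128, …
g: a_k = 1, 0, -2, 0, 2/3, 0, -4/45, 0, …
Sym-product of L_f,L_g gives L₀ (≤ ord 2).
h=h₀': d/dx-closure on L₀ ⇒ L.
L = (-4 - 16·x + 16·x^2) + (-4 + 8·x)·Dx + (1 - 4·x + 4·x^2)·Dx^2  (order 2).
h: a_k = -2, -4, -12, -104/3, -260/3, -3112/15, -21784/45, -69712/63, …
ICs: h(0) = -2, h′(0) = -4.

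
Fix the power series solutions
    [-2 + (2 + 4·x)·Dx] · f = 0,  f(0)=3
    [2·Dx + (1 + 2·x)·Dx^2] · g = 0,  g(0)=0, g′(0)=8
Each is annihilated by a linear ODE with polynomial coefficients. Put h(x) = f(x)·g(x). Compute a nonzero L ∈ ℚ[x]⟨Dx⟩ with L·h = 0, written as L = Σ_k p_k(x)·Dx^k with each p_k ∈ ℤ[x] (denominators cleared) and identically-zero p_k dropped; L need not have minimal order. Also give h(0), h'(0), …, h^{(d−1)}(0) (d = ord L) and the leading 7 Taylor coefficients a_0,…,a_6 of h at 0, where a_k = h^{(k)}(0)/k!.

f: a_k = 3, 3, -3/2, 3/2, -15/8, 21/8, -63/16, …
g: a_k = 0, 8, -8, 32/3, -16, 128/5, -128/3, …
Sym-product of L_f,L_g gives L₀ (≤ ord 2).
L = 1 + (1 + 4·x + 4·x^2)·Dx^2  (order 2).
h: a_k = 0, 24, 0, -4, 8, -71/5, 124/5, …
ICs: h(0) = 0, h′(0) = 24.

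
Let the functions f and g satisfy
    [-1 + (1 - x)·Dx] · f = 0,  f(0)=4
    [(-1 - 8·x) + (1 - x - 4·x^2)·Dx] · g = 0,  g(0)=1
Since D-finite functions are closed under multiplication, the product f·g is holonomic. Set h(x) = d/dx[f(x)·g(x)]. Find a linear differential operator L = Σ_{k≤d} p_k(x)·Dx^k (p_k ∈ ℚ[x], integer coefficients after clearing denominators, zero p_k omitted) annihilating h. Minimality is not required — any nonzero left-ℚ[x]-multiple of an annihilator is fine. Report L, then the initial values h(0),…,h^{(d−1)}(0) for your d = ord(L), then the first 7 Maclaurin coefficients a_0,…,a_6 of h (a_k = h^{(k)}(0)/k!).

L = (7 + 6·x + 3·x^2 - 96·x^3 + 96·x^4) + (-1 - x + 15·x^2 - 7·x^3 - 30·x^4 + 24·x^5)·Dx  (order 1).
h: a_k = 8, 56, 192, 720, 2200, 6984, 20496, …
ICs: h(0) = 8.

f: a_k = 4, 4, 4, 4, 4, 4, 4, …
g: a_k = 1, 1, 5, 9, 29, 65, 181, …
f·g: L₀ = L_f ⊗_s L_g, ord ≤ 1·1.
h₀' ⇒ L via d/dx closure of L₀.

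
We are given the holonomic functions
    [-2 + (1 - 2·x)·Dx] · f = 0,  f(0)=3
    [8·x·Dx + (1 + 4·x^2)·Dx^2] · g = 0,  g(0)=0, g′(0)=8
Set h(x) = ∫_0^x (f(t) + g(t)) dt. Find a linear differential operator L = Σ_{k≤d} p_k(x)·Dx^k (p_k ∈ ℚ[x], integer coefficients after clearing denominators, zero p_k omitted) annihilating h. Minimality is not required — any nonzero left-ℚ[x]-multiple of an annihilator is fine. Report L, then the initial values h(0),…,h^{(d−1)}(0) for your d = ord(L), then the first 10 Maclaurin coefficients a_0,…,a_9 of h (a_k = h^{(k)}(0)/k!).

f: a_k = 3, 6, 12, 24, 48, 96, 192, 384, 768, 1536, …
g: a_k = 0, 8, 0, -32/3, 0, 128/5, 0, -512/7, 0, 2048/9, …
L₀ := lclm(L_f,L_g); ord L₀ ≤ 1+2.
h=∫h₀ ⇒ L = L₀·Dx.
L = (-8 + 64·x + 96·x^2)·Dx^2 + (8 - 8·x + 32·x^2 + 96·x^3)·Dx^3 + (-1 + 16·x^4)·Dx^4  (order 4).
h: a_k = 0, 3, 7, 4, 10/3, 48/5, 304/15, 192/7, 272/7, 256/3, …
ICs: h(0) = 0, h′(0) = 3, h′′(0) = 14, h′′′(0) = 24.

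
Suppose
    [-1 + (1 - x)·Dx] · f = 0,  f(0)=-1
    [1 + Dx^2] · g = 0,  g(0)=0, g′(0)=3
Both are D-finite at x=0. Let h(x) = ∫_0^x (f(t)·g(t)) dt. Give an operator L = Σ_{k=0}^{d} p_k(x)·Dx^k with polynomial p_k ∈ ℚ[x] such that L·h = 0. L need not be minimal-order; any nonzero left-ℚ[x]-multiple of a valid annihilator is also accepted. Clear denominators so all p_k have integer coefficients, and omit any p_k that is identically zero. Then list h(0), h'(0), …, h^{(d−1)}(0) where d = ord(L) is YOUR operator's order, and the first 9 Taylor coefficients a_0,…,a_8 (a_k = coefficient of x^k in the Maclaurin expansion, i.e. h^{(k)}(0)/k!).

L = (-1 + x)·Dx + 2·Dx^2 + (-1 + x)·Dx^3  (order 3).
h: a_k = 0, 0, -3/2, -1, -5/8, -1/2, -101/240, -101/280, -4241/13440, …
ICs: h(0) = 0, h′(0) = 0, h′′(0) = -3.

f: a_k = -1, -1, -1, -1, -1, -1, -1, -1, -1, …
g: a_k = 0, 3, 0, -1/2, 0, 1/40, 0, -1/1680, 0, …
L₀ := L_f ⊗_s L_g (sym. prod.), ord ≤ 2.
h=∫₀ˣh₀: take L = L₀·Dx.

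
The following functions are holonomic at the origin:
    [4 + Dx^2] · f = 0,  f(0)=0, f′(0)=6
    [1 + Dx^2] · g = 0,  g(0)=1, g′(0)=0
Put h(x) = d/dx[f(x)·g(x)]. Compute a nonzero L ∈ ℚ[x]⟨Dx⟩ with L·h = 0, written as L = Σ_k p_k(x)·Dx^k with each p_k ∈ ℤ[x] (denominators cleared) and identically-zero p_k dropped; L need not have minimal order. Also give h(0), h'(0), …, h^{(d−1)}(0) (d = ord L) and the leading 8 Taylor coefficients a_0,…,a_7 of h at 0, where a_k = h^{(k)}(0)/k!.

L = 9 + 10·Dx^2 + Dx^4  (order 4).
h: a_k = 6, 0, -21, 0, 61/4, 0, -547/120, 0, …
ICs: h(0) = 6, h′(0) = 0, h′′(0) = -42, h′′′(0) = 0.

f: a_k = 0, 6, 0, -4, 0, 4/5, 0, -8/105, …
g: a_k = 1, 0, -1/2, 0, 1/24, 0, -1/720, 0, …
Product ⇒ symmetric product L₀, ord ≤ 4.
Differentiate: ansatz ord ≤ ord L₀ ⇒ L.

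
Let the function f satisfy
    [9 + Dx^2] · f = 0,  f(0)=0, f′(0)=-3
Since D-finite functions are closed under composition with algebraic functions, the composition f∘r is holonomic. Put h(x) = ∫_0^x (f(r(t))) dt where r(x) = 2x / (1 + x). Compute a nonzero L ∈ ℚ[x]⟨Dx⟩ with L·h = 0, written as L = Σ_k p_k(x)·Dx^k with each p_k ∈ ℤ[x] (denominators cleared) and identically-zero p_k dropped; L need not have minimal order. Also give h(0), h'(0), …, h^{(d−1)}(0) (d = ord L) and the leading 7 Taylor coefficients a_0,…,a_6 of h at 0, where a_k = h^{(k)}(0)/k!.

f: a_k = 0, -3, 0, 9/2, 0, -81/40, 0, …
Substitute x→r, Dx→(1/r')Dx; clear ⇒ L₀.
Integrate: L := L₀·Dx.
L = 36·Dx + (2 + 6·x + 6·x^2 + 2·x^3)·Dx^2 + (1 + 4·x + 6·x^2 + 4·x^3 + x^4)·Dx^3  (order 3).
h: a_k = 0, 0, -3, 2, 15/2, -102/5, 121/5, …
ICs: h(0) = 0, h′(0) = 0, h′′(0) = -6.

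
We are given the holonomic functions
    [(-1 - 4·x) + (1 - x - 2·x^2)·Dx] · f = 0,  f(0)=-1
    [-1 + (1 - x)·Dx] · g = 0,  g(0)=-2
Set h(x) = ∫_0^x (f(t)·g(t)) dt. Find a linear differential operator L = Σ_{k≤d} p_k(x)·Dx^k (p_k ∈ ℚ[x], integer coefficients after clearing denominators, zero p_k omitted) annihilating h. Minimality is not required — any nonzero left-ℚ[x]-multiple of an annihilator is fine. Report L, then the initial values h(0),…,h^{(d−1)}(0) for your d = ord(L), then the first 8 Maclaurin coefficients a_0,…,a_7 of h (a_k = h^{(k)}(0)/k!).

f: a_k = -1, -1, -3, -5, -11, -21, -43, -85, …
g: a_k = -2, -2, -2, -2, -2, -2, -2, -2, …
f·g: L₀ = L_f ⊗_s L_g, ord ≤ 1·1.
h=∫h₀ ⇒ L = L₀·Dx.
L = (-2 - 2·x + 6·x^2)·Dx + (1 - 2·x - x^2 + 2·x^3)·Dx^2  (order 2).
h: a_k = 0, 2, 2, 10/3, 5, 42/5, 14, 170/7, …
ICs: h(0) = 0, h′(0) = 2.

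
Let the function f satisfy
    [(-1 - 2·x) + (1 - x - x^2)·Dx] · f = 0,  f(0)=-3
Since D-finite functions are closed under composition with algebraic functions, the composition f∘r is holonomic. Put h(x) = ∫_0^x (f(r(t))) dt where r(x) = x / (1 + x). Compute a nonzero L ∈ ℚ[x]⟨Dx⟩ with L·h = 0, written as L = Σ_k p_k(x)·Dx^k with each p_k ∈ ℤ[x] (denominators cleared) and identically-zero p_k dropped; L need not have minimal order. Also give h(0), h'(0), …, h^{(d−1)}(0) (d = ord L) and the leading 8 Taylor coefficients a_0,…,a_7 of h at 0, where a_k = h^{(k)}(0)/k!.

L = (1 + 3·x)·Dx + (-1 - 2·x + x^3)·Dx^2  (order 2).
h: a_k = 0, -3, -3/2, -1, 0, -3/5, 1/2, -6/7, …
ICs: h(0) = 0, h′(0) = -3.

f: a_k = -3, -3, -6, -9, -15, -24, -39, -63, …
f∘r: x↦r, Dx↦Dx/r' in L_f ⇒ L₀.
∫: right-multiply L₀ by Dx.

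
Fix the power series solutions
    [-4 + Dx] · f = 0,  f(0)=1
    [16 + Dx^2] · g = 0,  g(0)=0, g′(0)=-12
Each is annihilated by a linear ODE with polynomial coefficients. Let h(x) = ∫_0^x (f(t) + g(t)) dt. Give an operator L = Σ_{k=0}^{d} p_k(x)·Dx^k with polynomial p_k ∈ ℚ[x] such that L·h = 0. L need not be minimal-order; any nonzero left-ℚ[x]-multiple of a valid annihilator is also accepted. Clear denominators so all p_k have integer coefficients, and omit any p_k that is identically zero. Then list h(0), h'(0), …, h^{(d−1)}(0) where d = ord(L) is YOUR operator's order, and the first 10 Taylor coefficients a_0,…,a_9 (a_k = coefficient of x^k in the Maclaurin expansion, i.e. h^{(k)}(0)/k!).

L = -64·Dx + 16·Dx^2 - 4·Dx^3 + Dx^4  (order 4).
h: a_k = 0, 1, -4, 8/3, 32/3, 32/15, -128/45, 256/315, 512/315, 512/2835, …
ICs: h(0) = 0, h′(0) = 1, h′′(0) = -8, h′′′(0) = 16.

f: a_k = 1, 4, 8, 32/3, 32/3, 128/15, 256/45, 1024/315, 512/315, 2048/2835, …
g: a_k = 0, -12, 0, 32, 0, -128/5, 0, 1024/105, 0, -2048/945, …
Sum ⇒ L₀ = lclm(L_f,L_g) in ℚ(x)⟨Dx⟩.
h=∫₀ˣh₀: take L = L₀·Dx.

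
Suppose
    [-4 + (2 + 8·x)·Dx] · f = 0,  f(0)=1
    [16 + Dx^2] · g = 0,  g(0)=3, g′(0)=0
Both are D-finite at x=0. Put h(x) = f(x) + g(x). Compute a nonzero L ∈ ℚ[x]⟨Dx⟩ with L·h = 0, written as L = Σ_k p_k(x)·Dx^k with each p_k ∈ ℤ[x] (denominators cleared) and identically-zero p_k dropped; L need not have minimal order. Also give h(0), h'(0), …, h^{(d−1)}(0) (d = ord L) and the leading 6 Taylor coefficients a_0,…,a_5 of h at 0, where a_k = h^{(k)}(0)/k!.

f: a_k = 1, 2, -2, 4, -10, 28, …
g: a_k = 3, 0, -24, 0, 32, 0, …
L₀ := lclm(L_f,L_g); ord L₀ ≤ 1+2.
L = (-224 - 1024·x - 2048·x^2) + (48 + 704·x + 3072·x^2 + 4096·x^3)·Dx + (-14 - 64·x - 128·x^2)·Dx^2 + (3 + 44·x + 192·x^2 + 256·x^3)·Dx^3  (order 3).
h: a_k = 4, 2, -26, 4, 22, 28, …
ICs: h(0) = 4, h′(0) = 2, h′′(0) = -52.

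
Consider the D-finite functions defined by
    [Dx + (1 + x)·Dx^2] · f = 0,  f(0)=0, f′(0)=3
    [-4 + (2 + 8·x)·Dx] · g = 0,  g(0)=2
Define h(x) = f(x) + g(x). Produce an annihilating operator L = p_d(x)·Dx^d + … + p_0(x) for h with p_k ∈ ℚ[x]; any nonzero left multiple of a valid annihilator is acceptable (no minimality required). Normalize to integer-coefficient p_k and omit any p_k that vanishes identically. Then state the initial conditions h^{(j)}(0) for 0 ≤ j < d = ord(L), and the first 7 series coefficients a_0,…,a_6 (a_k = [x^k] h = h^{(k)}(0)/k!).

L = (-8 + 4·x)·Dx + (-10 - 8·x + 20·x^2)·Dx^2 + (-1 - 3·x + 6·x^2 + 8·x^3)·Dx^3  (order 3).
h: a_k = 2, 7, -11/2, 9, -83/4, 283/5, -337/2, …
ICs: h(0) = 2, h′(0) = 7, h′′(0) = -11.

f: a_k = 0, 3, -3/2, 1, -3/4, 3/5, -1/2, …
g: a_k = 2, 4, -4, 8, -20, 56, -168, …
h₀=f+g: left-lcm gives L₀, ord ≤ 3.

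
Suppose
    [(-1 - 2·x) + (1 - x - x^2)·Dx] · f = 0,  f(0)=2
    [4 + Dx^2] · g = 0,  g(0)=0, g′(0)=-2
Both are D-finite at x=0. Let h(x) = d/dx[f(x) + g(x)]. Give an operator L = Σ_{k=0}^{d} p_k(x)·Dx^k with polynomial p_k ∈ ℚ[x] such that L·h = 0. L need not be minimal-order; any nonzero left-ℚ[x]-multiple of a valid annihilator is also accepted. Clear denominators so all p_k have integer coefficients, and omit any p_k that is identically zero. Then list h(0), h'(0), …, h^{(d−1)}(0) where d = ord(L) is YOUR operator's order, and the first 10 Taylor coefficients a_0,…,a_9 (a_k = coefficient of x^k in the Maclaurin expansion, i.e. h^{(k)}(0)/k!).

L = (272 + 704·x + 880·x^2 + 400·x^3 + 320·x^4 + 144·x^5 + 48·x^6) + (-44 - 52·x + 108·x^2 + 80·x^3 + 40·x^4 + 72·x^5 + 56·x^6 + 16·x^7)·Dx + (68 + 176·x + 220·x^2 + 100·x^3 + 80·x^4 + 36·x^5 + 12·x^6)·Dx^2 + (-11 - 13·x + 27·x^2 + 20·x^3 + 10·x^4 + 18·x^5 + 14·x^6 + 4·x^7)·Dx^3  (order 3).
h: a_k = 0, 8, 22, 40, 236/3, 156, 13238/45, 544, 311846/315, 1780, …
ICs: h(0) = 0, h′(0) = 8, h′′(0) = 44.

f: a_k = 2, 2, 4, 6, 10, 16, 26, 42, 68, 110, …
g: a_k = 0, -2, 0, 4/3, 0, -4/15, 0, 8/315, 0, -4/2835, …
h₀=f+g: left-lcm gives L₀, ord ≤ 3.
Derive L from L₀ (diff closure).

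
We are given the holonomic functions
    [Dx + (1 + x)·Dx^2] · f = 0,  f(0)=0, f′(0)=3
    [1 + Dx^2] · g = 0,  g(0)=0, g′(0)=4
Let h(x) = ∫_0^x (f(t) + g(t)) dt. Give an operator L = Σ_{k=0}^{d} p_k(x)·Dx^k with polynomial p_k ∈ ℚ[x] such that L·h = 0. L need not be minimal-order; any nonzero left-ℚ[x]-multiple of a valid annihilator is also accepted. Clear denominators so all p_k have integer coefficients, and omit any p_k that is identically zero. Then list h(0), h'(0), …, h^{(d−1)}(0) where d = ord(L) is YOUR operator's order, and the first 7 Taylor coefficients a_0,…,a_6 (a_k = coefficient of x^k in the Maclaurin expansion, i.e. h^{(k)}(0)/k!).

f: a_k = 0, 3, -3/2, 1, -3/4, 3/5, -1/2, …
g: a_k = 0, 4, 0, -2/3, 0, 1/30, 0, …
Weyl lclm of L_f,L_g ⇒ L₀ (ord ≤ 4).
Integrate: L := L₀·Dx.
L = (7 + 2·x + x^2)·Dx^2 + (3 + 5·x + 3·x^2 + x^3)·Dx^3 + (7 + 2·x + x^2)·Dx^4 + (3 + 5·x + 3·x^2 + x^3)·Dx^5  (order 5).
h: a_k = 0, 0, 7/2, -1/2, 1/12, -3/20, 19/180, …
ICs: h(0) = 0, h′(0) = 0, h′′(0) = 7, h′′′(0) = -3, h′′′′(0) = 2.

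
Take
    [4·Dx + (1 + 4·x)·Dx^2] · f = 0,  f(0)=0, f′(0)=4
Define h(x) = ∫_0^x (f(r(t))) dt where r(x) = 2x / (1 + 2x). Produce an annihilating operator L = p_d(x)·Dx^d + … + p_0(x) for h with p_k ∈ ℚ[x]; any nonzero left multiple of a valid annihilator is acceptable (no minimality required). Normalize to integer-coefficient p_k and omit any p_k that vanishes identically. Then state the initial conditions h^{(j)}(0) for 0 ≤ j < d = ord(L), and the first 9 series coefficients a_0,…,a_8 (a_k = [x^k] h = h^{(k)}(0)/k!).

f: a_k = 0, 4, -8, 64/3, -64, 1024/5, -2048/3, 16384/7, -8192, …
Substitute x→r, Dx→(1/r')Dx; clear ⇒ L₀.
h=∫h₀ ⇒ L = L₀·Dx.
L = (12 + 40·x)·Dx^2 + (1 + 12·x + 20·x^2)·Dx^3  (order 3).
h: a_k = 0, 0, 4, -16, 248/3, -2496/5, 49984/15, -23808, 1249984/7, …
ICs: h(0) = 0, h′(0) = 0, h′′(0) = 8.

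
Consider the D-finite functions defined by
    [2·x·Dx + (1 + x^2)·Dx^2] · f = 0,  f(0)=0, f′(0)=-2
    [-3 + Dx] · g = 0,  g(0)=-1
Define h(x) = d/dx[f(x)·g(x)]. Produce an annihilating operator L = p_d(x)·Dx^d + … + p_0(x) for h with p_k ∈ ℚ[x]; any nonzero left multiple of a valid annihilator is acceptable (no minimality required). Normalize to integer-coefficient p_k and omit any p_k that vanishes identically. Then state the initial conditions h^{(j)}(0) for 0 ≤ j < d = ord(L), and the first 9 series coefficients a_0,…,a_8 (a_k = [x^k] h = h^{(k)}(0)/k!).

f: a_k = 0, -2, 0, 2/3, 0, -2/5, 0, 2/7, 0, …
g: a_k = -1, -3, -9/2, -9/2, -27/8, -81/40, -81/80, -243/560, -729/4480, …
Product ⇒ symmetric product L₀, ord ≤ 2.
Differentiate: ansatz ord ≤ ord L₀ ⇒ L.
L = (21 - 36·x + 72·x^2 - 36·x^3 + 27·x^4) + (-16 + 18·x - 42·x^2 + 18·x^3 - 18·x^4)·Dx + (3 - 2·x + 6·x^2 - 2·x^3 + 3·x^4)·Dx^2  (order 2).
h: a_k = 2, 12, 25, 28, 83/4, 27/2, 361/40, 129/35, -1271/2240, …
ICs: h(0) = 2, h′(0) = 12.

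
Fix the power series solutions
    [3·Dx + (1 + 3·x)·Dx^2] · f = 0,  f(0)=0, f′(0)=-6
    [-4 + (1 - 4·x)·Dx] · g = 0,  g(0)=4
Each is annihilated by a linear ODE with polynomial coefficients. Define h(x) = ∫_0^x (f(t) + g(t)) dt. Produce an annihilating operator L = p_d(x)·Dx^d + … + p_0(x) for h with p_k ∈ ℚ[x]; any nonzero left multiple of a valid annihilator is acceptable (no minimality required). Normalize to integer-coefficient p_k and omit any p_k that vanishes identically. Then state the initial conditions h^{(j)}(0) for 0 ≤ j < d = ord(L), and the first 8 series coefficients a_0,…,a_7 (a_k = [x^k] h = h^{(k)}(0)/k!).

f: a_k = 0, -6, 9, -18, 81/2, -486/5, 243, -4374/7, …
g: a_k = 4, 16, 64, 256, 1024, 4096, 16384, 65536, …
Sum ⇒ L₀ = lclm(L_f,L_g) in ℚ(x)⟨Dx⟩.
∫: right-multiply L₀ by Dx.
L = (-432 - 288·x)·Dx^2 + (-78 - 720·x - 576·x^2)·Dx^3 + (11 + x - 144·x^2 - 144·x^3)·Dx^4  (order 4).
h: a_k = 0, 4, 5, 73/3, 119/2, 2129/10, 9997/15, 16627/7, …
ICs: h(0) = 0, h′(0) = 4, h′′(0) = 10, h′′′(0) = 146.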